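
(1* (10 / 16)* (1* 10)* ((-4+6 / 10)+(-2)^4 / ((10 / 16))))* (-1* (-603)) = 334665 / 4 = 83666.25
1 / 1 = 1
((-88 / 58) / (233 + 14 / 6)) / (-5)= 66 / 51185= 0.00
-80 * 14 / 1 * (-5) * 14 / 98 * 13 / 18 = 5200 / 9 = 577.78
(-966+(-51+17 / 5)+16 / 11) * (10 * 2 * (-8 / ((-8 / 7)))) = -1558704 / 11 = -141700.36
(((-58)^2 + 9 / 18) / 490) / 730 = 0.01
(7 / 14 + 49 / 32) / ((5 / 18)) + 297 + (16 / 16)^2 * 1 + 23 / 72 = 44011 / 144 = 305.63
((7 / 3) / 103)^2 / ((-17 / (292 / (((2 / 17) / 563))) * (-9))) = 4027702 / 859329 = 4.69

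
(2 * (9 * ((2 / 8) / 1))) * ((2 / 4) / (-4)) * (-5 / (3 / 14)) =105 / 8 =13.12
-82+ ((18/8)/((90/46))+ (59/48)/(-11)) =-80.96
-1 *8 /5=-8 /5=-1.60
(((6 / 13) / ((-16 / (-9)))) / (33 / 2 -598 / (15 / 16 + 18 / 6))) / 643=-1701 / 570317852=-0.00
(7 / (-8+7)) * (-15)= 105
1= 1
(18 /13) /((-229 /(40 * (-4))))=2880 /2977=0.97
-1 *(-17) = 17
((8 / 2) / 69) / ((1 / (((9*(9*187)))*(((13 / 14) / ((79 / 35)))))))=656370 / 1817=361.24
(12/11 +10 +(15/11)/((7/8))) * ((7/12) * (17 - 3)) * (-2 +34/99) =-559076/3267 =-171.13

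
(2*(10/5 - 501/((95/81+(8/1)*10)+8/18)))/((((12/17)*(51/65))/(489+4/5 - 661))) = 152225476/59499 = 2558.45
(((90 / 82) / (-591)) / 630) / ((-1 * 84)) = 1 / 28495656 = 0.00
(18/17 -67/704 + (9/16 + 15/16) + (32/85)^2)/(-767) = -13252021/3901268800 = -0.00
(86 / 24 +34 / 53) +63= 42755 / 636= 67.22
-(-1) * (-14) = -14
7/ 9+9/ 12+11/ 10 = 473/ 180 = 2.63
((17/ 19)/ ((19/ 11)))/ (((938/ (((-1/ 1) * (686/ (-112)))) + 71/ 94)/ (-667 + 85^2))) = 268978556/ 12185555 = 22.07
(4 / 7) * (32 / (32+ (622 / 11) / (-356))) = 250624 / 436415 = 0.57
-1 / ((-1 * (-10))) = -1 / 10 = -0.10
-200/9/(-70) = 20/63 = 0.32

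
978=978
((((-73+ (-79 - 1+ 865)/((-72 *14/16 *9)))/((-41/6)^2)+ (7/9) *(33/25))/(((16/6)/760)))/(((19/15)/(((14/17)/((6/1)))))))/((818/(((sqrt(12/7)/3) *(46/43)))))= -68973458 *sqrt(21)/31662773037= -0.01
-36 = -36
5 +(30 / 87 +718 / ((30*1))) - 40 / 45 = 37048 / 1305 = 28.39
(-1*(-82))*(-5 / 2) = -205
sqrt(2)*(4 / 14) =2*sqrt(2) / 7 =0.40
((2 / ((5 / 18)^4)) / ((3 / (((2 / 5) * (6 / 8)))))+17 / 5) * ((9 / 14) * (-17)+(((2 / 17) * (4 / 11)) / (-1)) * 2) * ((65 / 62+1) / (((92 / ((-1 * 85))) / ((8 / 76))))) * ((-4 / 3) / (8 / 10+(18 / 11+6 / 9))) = -84667212809 / 2427622400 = -34.88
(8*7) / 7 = 8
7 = 7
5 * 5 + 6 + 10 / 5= 33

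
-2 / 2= -1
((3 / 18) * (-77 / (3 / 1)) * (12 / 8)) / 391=-77 / 4692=-0.02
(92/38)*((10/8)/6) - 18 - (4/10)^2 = -100637/5700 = -17.66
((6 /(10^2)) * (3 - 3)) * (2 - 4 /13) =0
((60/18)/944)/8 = 5/11328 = 0.00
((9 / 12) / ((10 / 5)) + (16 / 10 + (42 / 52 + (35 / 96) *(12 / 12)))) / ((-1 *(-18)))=19639 / 112320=0.17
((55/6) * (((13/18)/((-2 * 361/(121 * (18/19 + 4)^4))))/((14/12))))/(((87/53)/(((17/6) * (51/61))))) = -12932621042937310/15729366899421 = -822.20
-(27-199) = 172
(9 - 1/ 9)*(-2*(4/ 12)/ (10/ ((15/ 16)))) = -0.56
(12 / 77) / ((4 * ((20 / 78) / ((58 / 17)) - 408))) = -3393 / 35524951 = -0.00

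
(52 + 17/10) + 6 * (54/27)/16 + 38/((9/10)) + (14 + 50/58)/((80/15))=2076701/20880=99.46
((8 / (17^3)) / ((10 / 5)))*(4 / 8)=2 / 4913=0.00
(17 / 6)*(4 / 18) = 0.63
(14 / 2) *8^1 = 56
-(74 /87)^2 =-5476 /7569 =-0.72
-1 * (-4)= 4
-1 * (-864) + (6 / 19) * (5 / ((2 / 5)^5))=309531 / 304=1018.19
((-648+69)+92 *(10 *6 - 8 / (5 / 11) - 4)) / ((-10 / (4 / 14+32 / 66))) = -438147 / 1925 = -227.61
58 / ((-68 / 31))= -899 / 34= -26.44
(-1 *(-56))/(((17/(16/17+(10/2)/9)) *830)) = 6412/1079415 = 0.01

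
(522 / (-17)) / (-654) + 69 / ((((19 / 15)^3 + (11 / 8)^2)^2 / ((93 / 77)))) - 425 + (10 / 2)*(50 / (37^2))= -58813666523258333608444 / 140247873583945601089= -419.36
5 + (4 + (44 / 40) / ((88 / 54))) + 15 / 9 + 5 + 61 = 77.34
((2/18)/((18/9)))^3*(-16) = -2/729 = -0.00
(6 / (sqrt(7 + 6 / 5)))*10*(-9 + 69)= 3600*sqrt(205) / 41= 1257.17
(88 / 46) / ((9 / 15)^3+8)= 5500 / 23621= 0.23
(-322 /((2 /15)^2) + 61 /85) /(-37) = 3079003 /6290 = 489.51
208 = 208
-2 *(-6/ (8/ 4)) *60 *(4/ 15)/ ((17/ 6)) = 576/ 17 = 33.88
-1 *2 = -2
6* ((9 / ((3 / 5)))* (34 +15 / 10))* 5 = 15975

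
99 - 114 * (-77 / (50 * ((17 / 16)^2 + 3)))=534237 / 3775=141.52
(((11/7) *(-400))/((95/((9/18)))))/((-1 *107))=440/14231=0.03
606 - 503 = 103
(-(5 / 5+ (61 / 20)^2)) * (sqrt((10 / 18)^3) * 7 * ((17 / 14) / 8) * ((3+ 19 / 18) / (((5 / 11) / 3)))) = -56255771 * sqrt(5) / 1036800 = -121.33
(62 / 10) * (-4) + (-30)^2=4376 / 5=875.20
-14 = -14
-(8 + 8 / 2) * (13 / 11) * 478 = -74568 / 11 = -6778.91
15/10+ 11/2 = 7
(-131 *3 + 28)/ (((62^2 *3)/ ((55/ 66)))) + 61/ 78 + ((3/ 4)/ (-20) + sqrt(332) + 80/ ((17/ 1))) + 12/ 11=10958548973/ 1682057520 + 2 *sqrt(83)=24.74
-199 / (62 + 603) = -199 / 665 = -0.30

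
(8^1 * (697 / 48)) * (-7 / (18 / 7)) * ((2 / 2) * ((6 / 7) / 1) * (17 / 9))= -82943 / 162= -511.99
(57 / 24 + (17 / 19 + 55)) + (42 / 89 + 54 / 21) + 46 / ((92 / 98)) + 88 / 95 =52669627 / 473480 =111.24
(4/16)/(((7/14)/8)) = 4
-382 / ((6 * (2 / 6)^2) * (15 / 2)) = -382 / 5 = -76.40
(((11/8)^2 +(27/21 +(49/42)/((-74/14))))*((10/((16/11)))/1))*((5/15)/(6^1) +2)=8083735/193536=41.77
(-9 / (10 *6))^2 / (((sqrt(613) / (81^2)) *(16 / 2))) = 59049 *sqrt(613) / 1961600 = 0.75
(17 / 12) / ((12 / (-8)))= -17 / 18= -0.94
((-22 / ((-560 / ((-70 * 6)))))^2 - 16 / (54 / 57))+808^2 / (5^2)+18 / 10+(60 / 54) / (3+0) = 71204647 / 2700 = 26372.09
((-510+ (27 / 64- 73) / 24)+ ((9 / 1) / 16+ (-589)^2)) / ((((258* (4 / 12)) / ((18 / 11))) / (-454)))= -362348873715 / 121088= -2992442.47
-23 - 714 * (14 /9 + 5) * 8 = -112405 /3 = -37468.33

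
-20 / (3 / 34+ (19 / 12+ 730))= -4080 / 149261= -0.03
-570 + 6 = -564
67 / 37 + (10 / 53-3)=-1.00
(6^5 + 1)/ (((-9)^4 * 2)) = 7777/ 13122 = 0.59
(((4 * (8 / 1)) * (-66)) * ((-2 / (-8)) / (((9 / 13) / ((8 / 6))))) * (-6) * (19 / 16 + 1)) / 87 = 40040 / 261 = 153.41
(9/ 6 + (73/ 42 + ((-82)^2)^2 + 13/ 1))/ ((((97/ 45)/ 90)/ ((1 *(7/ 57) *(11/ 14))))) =2349903691575/ 12901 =182148956.79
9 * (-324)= -2916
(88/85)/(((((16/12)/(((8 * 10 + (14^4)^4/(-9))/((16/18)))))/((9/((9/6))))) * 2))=-53904345110781917796/85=-634168766009199032.89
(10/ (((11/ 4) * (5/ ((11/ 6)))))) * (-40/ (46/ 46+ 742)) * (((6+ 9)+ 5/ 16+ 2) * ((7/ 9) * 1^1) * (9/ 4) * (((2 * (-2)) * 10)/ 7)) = 27700/ 2229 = 12.43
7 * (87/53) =609/53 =11.49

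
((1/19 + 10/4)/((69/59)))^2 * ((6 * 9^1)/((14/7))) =98258187/763876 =128.63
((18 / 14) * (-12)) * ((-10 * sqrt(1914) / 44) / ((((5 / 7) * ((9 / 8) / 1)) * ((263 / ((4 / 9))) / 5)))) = 320 * sqrt(1914) / 8679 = 1.61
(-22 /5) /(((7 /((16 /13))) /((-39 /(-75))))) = -0.40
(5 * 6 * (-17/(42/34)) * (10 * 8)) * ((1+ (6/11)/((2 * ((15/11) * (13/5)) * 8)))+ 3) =-12051300/91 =-132431.87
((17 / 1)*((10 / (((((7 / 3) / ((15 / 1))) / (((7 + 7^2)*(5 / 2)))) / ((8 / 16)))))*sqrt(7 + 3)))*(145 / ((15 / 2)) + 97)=8899500*sqrt(10)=28142690.04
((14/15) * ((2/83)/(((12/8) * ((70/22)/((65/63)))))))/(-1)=-1144/235305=-0.00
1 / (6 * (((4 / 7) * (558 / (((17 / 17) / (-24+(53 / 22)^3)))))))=-9317 / 178573950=-0.00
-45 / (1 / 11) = -495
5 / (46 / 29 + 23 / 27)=3915 / 1909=2.05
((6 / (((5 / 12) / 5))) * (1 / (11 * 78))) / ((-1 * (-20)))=3 / 715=0.00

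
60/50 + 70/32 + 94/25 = 2859/400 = 7.15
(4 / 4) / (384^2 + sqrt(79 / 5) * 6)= 20480 / 3019898801- sqrt(395) / 18119392806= 0.00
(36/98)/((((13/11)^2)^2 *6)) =43923/1399489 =0.03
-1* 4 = -4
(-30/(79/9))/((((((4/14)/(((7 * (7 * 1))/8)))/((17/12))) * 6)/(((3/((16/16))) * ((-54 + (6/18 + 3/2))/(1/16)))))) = 27376545/632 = 43317.32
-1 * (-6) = 6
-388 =-388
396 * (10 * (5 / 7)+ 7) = 39204 / 7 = 5600.57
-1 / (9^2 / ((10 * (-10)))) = 100 / 81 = 1.23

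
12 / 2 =6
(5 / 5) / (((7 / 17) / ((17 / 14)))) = 289 / 98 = 2.95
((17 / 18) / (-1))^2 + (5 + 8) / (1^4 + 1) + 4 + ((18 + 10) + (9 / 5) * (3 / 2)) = 42.09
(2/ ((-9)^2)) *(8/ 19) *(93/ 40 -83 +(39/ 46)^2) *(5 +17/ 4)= -62599301/ 8141310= -7.69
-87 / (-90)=29 / 30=0.97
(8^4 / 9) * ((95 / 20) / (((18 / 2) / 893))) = 17374208 / 81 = 214496.40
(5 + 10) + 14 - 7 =22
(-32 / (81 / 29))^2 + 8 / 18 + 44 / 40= 8713171 / 65610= 132.80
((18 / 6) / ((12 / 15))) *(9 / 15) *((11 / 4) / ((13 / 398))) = 19701 / 104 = 189.43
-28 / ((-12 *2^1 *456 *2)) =7 / 5472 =0.00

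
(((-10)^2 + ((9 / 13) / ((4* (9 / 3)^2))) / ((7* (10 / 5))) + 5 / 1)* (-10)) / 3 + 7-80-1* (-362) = -66617 / 1092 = -61.00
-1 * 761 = -761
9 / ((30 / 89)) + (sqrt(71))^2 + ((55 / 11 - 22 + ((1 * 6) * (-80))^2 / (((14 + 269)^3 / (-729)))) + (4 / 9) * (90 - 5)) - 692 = -1185025501379 / 2039866830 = -580.93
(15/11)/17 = 15/187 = 0.08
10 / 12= 5 / 6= 0.83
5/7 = 0.71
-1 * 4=-4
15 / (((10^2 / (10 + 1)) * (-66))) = -1 / 40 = -0.02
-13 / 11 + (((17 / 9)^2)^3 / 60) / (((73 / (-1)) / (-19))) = -0.98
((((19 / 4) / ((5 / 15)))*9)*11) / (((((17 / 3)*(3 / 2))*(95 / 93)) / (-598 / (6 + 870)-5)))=-22916223 / 24820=-923.30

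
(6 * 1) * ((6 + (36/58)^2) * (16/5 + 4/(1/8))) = 1134144/841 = 1348.57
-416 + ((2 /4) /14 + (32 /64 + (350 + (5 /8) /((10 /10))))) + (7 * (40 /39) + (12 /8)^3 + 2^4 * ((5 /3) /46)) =-449619 /8372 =-53.71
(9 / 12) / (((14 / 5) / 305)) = 4575 / 56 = 81.70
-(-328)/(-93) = -328/93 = -3.53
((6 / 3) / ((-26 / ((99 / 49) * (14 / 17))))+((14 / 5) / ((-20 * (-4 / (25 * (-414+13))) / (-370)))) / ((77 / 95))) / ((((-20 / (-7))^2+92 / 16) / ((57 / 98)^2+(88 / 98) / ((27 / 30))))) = 74061292599709 / 4815238428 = 15380.61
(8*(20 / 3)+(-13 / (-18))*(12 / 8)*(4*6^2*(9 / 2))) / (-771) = -2266 / 2313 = -0.98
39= 39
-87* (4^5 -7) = -88479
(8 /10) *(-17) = -68 /5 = -13.60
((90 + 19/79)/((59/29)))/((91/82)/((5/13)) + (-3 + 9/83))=-7035396230/983471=-7153.64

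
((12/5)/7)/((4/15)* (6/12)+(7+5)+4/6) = 3/112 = 0.03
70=70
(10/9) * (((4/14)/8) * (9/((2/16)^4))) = 10240/7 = 1462.86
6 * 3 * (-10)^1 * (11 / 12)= -165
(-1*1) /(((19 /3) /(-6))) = 18 /19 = 0.95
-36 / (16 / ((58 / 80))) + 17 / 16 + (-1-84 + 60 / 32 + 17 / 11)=-144581 / 1760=-82.15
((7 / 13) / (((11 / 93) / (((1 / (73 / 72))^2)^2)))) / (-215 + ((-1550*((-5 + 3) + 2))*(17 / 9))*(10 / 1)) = -17494880256 / 873103919545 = -0.02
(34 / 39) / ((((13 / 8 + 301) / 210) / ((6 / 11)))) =38080 / 115401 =0.33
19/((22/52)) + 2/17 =45.03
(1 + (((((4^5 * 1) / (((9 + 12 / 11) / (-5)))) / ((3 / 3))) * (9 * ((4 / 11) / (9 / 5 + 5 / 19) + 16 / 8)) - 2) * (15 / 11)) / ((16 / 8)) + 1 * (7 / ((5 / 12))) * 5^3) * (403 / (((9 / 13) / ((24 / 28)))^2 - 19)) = 25405695948256 / 247353029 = 102710.27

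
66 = 66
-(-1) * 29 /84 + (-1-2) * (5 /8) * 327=-102947 /168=-612.78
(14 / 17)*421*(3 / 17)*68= 70728 / 17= 4160.47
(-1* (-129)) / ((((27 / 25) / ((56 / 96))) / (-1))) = -7525 / 108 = -69.68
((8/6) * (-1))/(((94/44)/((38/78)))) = -0.30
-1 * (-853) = 853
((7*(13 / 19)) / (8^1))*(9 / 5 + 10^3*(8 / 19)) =3655561 / 14440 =253.16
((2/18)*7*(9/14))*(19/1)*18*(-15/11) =-2565/11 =-233.18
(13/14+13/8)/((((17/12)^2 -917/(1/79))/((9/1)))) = -23166/73020521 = -0.00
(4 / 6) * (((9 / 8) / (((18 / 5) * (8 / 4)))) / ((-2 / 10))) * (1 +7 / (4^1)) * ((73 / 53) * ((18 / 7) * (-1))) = 60225 / 11872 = 5.07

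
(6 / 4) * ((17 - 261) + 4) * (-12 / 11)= 4320 / 11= 392.73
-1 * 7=-7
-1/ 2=-0.50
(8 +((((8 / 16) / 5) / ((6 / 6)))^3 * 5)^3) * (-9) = -576000009 / 8000000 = -72.00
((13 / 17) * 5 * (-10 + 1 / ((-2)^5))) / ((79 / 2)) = -20865 / 21488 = -0.97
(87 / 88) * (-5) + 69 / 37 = -10023 / 3256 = -3.08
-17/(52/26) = -8.50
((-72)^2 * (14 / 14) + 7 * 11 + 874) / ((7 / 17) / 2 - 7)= -69530 / 77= -902.99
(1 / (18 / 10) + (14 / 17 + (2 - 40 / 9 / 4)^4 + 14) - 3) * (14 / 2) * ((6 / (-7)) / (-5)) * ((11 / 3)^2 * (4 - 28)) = -2807893088 / 557685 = -5034.91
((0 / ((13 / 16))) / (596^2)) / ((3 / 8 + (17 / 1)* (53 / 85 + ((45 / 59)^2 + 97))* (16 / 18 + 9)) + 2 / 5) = 0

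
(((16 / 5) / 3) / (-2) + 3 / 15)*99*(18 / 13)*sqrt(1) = -594 / 13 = -45.69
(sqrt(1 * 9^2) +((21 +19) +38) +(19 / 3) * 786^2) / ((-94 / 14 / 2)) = -54779130 / 47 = -1165513.40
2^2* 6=24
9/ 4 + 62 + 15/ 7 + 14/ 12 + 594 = 55571/ 84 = 661.56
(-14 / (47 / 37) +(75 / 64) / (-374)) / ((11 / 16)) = -12402373 / 773432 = -16.04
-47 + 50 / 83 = -3851 / 83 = -46.40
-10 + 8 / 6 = -26 / 3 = -8.67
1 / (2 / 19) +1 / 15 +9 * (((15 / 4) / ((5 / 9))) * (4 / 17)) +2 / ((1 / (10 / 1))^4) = 10212169 / 510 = 20023.86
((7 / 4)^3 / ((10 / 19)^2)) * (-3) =-371469 / 6400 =-58.04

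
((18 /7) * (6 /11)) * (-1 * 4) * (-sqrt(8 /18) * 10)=2880 /77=37.40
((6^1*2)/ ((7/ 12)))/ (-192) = -3/ 28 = -0.11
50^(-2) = 0.00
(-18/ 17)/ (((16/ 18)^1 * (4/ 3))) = -243/ 272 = -0.89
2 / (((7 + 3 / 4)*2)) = 4 / 31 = 0.13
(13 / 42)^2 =169 / 1764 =0.10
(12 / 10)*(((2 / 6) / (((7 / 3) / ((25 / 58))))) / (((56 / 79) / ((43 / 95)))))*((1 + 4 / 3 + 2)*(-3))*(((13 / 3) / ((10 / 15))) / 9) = -574093 / 1295952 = -0.44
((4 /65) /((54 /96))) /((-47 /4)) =-0.01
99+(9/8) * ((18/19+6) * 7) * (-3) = -65.13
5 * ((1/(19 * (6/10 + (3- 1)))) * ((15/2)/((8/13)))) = 375/304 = 1.23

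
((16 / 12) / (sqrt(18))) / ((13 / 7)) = 0.17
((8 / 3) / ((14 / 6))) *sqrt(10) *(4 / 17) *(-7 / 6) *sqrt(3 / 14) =-0.46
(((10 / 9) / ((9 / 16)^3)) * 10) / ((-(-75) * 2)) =8192 / 19683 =0.42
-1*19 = -19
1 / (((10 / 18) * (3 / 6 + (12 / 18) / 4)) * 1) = 27 / 10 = 2.70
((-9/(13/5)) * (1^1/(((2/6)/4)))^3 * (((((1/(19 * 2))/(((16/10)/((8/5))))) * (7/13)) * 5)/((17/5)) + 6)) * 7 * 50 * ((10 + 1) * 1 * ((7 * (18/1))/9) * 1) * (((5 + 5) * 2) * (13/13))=-38822958146.08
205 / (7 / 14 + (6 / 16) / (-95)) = 155800 / 377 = 413.26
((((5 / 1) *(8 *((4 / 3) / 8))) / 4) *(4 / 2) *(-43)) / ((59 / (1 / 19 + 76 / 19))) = -9.85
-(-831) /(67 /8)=99.22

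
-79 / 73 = -1.08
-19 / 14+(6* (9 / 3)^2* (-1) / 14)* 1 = -73 / 14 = -5.21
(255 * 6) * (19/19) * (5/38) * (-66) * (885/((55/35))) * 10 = -74829078.95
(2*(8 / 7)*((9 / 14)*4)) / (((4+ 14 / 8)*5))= 1152 / 5635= 0.20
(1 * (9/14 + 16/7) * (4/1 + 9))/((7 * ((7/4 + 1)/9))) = 9594/539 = 17.80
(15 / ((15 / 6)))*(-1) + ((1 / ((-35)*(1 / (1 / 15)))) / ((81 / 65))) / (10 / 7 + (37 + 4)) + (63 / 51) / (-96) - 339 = -67727799457 / 196305120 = -345.01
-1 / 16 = -0.06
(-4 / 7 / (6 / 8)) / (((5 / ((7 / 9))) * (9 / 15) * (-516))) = 4 / 10449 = 0.00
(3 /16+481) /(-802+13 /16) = -7699 /12819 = -0.60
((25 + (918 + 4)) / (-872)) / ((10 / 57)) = -53979 / 8720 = -6.19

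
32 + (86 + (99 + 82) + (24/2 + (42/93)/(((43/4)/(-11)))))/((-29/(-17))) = 195.28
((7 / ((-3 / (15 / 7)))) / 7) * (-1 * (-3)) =-15 / 7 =-2.14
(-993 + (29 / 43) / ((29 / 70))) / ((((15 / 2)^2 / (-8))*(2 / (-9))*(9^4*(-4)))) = 170516 / 7053075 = 0.02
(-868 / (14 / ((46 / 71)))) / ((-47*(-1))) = -2852 / 3337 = -0.85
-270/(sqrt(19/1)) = -270 * sqrt(19)/19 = -61.94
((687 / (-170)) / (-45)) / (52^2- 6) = 229 / 6879900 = 0.00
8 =8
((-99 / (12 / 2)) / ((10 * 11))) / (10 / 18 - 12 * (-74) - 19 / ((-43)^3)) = -2146689 / 12716353000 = -0.00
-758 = -758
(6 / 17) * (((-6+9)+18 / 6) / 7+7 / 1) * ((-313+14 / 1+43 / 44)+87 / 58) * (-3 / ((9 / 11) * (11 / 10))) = 326175 / 119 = 2740.97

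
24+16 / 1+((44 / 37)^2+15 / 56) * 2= 1662231 / 38332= 43.36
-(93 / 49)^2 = -3.60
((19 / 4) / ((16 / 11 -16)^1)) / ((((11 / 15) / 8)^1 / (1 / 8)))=-0.45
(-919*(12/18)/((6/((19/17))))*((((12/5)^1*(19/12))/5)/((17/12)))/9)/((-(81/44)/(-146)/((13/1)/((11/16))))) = -161197716992/15801075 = -10201.69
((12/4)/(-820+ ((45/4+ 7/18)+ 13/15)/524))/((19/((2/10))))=-56592/1469462831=-0.00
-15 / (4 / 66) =-247.50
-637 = -637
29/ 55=0.53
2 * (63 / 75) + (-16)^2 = 6442 / 25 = 257.68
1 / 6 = 0.17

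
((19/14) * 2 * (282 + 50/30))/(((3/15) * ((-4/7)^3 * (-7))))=565915/192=2947.47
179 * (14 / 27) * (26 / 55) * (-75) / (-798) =4.12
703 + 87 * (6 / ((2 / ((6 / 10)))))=4298 / 5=859.60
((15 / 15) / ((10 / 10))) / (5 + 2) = 1 / 7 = 0.14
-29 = -29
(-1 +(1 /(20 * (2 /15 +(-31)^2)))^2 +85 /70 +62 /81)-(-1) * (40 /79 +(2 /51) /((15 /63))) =1.65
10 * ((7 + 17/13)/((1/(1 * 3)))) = 3240/13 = 249.23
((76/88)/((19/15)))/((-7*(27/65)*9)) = -0.03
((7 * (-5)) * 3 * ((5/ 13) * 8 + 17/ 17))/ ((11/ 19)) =-739.41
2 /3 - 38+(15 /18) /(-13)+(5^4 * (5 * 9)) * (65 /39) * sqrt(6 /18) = -2917 /78+15625 * sqrt(3) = 27025.90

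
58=58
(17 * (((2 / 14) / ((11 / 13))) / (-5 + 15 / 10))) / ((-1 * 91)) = 34 / 3773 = 0.01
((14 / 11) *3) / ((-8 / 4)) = -21 / 11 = -1.91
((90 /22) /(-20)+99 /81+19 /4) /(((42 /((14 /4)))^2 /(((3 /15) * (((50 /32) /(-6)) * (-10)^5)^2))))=697021484375 /128304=5432577.97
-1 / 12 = -0.08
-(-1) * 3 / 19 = 0.16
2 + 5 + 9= 16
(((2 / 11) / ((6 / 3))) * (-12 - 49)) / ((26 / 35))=-2135 / 286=-7.47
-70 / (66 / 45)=-525 / 11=-47.73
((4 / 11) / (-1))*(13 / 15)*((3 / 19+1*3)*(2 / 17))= -416 / 3553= -0.12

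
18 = 18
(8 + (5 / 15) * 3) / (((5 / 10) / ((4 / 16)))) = 9 / 2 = 4.50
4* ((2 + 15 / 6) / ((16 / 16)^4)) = 18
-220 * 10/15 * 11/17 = -4840/51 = -94.90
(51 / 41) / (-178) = -51 / 7298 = -0.01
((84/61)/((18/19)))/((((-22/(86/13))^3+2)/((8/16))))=-10574431/506030319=-0.02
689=689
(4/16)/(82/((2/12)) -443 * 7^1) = -1/10436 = -0.00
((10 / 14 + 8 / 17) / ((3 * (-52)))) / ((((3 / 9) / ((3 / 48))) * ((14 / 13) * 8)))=-141 / 852992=-0.00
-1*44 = -44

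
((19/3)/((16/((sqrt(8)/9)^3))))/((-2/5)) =-95 * sqrt(2)/4374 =-0.03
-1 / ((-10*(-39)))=-1 / 390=-0.00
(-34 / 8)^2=289 / 16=18.06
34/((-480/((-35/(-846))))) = -119/40608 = -0.00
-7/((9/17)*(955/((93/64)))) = -3689/183360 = -0.02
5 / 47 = 0.11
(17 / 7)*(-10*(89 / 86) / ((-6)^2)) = -7565 / 10836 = -0.70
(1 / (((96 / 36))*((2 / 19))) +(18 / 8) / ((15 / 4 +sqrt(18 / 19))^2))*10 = 59013525 / 1569992 -30400*sqrt(38) / 196249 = 36.63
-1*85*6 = -510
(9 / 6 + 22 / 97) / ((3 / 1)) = 335 / 582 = 0.58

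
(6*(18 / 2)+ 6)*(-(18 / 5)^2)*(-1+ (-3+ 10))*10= -46656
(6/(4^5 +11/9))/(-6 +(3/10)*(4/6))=-270/267583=-0.00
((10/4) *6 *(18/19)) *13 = 3510/19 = 184.74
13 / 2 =6.50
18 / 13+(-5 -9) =-164 / 13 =-12.62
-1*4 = -4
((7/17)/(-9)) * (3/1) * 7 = -49/51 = -0.96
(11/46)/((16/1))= 11/736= 0.01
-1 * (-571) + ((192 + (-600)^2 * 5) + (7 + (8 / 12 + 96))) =5402600 / 3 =1800866.67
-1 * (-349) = 349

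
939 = 939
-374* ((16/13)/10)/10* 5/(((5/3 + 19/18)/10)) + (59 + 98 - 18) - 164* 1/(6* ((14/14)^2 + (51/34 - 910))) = 188975183/3468465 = 54.48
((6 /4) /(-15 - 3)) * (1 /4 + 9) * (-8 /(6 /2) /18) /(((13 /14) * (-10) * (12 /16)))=-0.02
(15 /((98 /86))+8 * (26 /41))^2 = 1342269769 /4036081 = 332.57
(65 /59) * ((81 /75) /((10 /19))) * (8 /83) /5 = 26676 /612125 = 0.04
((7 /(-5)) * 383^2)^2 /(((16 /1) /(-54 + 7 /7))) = -139703425216.09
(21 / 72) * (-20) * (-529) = 18515 / 6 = 3085.83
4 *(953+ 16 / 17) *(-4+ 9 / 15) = -64868 / 5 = -12973.60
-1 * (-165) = 165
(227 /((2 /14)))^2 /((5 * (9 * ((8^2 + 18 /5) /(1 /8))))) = 2524921 /24336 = 103.75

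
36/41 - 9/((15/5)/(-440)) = 54156/41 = 1320.88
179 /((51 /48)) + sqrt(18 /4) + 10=3 * sqrt(2) /2 + 3034 /17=180.59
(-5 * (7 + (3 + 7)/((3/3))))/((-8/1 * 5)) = 17/8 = 2.12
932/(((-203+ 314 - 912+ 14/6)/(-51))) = 59.51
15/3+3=8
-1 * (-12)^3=1728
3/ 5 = 0.60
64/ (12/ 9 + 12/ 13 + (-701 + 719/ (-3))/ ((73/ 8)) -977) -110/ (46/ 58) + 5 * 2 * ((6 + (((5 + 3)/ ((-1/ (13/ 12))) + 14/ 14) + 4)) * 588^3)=111597176524643522/ 23525803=4743607541.24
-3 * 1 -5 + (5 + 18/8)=-3/4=-0.75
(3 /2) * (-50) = -75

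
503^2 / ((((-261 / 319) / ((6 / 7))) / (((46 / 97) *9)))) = -768135324 / 679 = -1131274.41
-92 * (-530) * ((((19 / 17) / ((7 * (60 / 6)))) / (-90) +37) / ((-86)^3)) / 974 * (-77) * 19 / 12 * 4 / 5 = 1009576201051 / 3554487646200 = 0.28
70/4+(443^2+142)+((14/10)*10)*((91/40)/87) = 196408.87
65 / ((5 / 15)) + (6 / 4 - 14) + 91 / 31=11497 / 62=185.44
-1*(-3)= 3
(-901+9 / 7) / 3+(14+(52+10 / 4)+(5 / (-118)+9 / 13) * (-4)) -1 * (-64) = -170.00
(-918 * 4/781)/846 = -204/36707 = -0.01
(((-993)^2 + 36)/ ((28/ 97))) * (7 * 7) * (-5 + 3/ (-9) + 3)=-1562287335/ 4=-390571833.75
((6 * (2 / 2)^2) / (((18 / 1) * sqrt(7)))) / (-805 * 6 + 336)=-sqrt(7) / 94374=-0.00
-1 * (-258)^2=-66564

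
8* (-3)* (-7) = 168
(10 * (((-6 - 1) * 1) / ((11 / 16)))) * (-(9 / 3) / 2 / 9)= 560 / 33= 16.97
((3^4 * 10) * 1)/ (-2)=-405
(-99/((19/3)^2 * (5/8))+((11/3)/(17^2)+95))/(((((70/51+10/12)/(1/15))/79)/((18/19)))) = 45032750464/218630625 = 205.98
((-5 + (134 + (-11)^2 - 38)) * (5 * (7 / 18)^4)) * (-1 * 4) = -636265 / 6561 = -96.98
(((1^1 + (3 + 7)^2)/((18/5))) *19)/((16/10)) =333.16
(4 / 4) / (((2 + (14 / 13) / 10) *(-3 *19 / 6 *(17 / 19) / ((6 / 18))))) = -130 / 6987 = -0.02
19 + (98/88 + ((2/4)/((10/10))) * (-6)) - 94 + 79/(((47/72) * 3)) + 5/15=-224663/6204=-36.21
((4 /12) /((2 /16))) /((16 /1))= 0.17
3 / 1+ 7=10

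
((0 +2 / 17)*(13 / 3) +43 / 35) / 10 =3103 / 17850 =0.17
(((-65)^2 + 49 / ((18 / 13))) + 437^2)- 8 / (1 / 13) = 3512257 / 18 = 195125.39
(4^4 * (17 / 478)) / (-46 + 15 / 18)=-13056 / 64769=-0.20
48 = 48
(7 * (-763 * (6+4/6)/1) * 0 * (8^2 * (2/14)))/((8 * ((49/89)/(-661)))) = 0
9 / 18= 1 / 2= 0.50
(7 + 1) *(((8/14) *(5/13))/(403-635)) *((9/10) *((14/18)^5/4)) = -2401/4946994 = -0.00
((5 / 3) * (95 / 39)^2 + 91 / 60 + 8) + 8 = 2501071 / 91260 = 27.41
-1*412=-412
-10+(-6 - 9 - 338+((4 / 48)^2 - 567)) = -133919 / 144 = -929.99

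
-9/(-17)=9/17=0.53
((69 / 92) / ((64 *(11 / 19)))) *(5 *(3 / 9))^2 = 475 / 8448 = 0.06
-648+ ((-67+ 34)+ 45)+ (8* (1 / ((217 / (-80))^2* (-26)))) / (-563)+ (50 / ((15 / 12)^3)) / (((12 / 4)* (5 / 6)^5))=-3310558498094084 / 5385068609375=-614.77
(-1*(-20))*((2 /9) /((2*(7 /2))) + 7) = 8860 /63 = 140.63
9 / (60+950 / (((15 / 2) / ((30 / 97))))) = 873 / 9620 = 0.09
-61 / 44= -1.39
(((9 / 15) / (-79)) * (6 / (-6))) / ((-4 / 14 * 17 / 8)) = -84 / 6715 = -0.01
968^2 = 937024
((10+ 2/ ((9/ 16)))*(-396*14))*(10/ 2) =-375760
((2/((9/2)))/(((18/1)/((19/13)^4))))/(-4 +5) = 260642/2313441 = 0.11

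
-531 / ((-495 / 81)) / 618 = 0.14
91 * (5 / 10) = 91 / 2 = 45.50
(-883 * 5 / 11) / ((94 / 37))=-163355 / 1034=-157.98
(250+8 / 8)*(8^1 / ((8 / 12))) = 3012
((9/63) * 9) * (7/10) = 9/10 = 0.90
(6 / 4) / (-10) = -3 / 20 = -0.15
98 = 98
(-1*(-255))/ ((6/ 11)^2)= 10285/ 12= 857.08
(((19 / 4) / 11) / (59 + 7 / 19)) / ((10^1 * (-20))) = -361 / 9926400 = -0.00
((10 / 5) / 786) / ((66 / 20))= 10 / 12969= 0.00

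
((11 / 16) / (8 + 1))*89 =979 / 144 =6.80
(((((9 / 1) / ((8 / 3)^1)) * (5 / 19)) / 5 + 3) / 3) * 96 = 1932 / 19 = 101.68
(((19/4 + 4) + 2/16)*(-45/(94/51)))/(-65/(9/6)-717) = 488835/1715312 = 0.28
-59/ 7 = -8.43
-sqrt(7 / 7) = -1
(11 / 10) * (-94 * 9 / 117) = -517 / 65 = -7.95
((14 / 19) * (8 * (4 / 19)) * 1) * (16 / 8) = 896 / 361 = 2.48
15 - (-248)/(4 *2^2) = 61/2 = 30.50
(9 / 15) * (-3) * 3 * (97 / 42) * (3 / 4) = -2619 / 280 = -9.35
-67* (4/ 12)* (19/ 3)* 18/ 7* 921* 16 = -37517856/ 7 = -5359693.71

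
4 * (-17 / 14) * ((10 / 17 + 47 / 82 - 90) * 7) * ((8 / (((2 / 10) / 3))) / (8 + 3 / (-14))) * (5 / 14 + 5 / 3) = 421059400 / 4469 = 94217.81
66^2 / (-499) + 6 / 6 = -3857 / 499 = -7.73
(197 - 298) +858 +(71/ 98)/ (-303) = 22478287/ 29694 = 757.00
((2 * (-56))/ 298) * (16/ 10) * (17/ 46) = -3808/ 17135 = -0.22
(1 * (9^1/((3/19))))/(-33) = -19/11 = -1.73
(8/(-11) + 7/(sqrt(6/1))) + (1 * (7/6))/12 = -499/792 + 7 * sqrt(6)/6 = 2.23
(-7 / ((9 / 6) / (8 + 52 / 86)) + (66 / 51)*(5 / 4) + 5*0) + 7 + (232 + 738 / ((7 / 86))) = 9267.32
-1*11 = -11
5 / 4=1.25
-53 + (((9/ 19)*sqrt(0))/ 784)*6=-53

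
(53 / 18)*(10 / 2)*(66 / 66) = 14.72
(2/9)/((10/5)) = 1/9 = 0.11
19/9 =2.11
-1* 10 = -10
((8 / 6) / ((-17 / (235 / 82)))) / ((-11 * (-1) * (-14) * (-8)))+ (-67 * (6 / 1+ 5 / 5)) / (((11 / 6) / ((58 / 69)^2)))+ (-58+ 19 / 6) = -53508457285 / 227127208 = -235.59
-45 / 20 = -9 / 4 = -2.25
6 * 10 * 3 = 180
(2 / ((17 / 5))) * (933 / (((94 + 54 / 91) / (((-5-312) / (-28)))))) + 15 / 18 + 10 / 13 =768046135 / 11414208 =67.29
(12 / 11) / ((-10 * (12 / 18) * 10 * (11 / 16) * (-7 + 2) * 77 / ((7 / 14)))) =36 / 1164625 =0.00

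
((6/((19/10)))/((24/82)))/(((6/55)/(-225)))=-845625/38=-22253.29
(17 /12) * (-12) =-17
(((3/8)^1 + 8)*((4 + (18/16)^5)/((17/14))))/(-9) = -89166749/20054016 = -4.45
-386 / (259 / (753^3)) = -164805701922 / 259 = -636315451.44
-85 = -85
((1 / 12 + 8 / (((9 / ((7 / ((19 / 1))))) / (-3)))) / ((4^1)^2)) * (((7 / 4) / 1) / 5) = -287 / 14592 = -0.02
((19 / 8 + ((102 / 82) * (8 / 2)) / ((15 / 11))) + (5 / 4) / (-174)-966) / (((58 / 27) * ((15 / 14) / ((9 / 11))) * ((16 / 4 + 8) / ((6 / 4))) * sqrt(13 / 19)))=-404490807 * sqrt(247) / 123269575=-51.57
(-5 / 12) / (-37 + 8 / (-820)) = 1025 / 91044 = 0.01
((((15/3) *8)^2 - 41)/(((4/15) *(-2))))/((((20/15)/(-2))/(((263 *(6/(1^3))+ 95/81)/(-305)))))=-199416367/8784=-22702.23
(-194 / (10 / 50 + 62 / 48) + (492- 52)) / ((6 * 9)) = 27740 / 4833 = 5.74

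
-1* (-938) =938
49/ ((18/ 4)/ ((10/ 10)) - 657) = -98/ 1305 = -0.08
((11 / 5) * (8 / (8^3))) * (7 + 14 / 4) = 231 / 640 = 0.36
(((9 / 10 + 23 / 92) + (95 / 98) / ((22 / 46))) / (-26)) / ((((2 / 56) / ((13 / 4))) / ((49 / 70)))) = -7.78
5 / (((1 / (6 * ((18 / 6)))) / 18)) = 1620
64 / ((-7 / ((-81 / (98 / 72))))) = 186624 / 343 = 544.09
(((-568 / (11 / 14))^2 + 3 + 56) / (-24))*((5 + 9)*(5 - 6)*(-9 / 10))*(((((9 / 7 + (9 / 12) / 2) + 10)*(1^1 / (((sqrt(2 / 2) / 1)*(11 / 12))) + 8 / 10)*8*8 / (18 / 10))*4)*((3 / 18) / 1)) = -143412734.85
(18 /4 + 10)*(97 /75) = 2813 /150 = 18.75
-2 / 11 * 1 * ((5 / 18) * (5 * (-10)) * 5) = 1250 / 99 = 12.63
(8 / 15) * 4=2.13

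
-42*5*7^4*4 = -2016840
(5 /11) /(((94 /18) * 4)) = 0.02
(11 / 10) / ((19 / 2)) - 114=-113.88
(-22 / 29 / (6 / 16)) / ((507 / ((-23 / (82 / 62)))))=125488 / 1808469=0.07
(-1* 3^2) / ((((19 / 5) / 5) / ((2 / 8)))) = -225 / 76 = -2.96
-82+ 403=321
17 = 17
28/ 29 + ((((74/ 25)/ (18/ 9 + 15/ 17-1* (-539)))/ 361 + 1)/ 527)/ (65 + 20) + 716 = 716.97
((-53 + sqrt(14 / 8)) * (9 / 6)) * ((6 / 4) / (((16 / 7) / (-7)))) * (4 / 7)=3339 / 16 - 63 * sqrt(7) / 32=203.48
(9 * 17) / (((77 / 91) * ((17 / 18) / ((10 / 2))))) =957.27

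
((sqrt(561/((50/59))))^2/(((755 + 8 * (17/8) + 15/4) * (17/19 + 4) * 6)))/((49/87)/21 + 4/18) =628881/5390125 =0.12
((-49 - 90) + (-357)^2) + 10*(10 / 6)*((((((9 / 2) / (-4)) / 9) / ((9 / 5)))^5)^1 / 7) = 2586510819086035 / 20316635136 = 127310.00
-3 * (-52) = 156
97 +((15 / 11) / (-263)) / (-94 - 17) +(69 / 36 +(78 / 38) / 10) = 12095531659 / 122026740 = 99.12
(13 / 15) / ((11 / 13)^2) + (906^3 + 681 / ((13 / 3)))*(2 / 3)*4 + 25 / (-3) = 46792192734776 / 23595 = 1983140187.95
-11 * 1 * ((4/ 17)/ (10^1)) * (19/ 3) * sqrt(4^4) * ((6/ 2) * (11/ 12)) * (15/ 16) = -2299/ 34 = -67.62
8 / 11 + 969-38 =931.73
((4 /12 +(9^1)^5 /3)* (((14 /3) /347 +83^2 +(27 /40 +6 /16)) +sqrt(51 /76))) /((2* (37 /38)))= 29525* sqrt(969) /111 +16094498520595 /231102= 69650682.55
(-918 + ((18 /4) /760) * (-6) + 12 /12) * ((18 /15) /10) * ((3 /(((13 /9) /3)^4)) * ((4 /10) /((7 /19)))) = -3333475895643 /499817500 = -6669.39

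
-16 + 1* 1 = -15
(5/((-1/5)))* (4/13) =-100/13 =-7.69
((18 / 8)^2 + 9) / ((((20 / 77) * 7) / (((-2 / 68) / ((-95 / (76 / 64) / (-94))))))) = -4653 / 17408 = -0.27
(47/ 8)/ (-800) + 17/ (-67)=-111949/ 428800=-0.26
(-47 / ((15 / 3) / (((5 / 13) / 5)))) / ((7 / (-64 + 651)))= -27589 / 455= -60.64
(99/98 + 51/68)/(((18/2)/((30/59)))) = 0.10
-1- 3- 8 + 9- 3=-6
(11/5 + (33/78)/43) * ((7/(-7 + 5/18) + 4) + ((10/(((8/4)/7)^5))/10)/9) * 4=2399571373/4427280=542.00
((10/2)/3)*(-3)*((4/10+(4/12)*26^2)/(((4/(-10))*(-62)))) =-8465/186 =-45.51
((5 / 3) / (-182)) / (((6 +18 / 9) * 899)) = -5 / 3926832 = -0.00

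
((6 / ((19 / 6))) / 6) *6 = 36 / 19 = 1.89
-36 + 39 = 3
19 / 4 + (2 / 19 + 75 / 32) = 4377 / 608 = 7.20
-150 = -150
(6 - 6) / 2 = 0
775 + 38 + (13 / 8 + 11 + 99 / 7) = 47027 / 56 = 839.77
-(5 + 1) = -6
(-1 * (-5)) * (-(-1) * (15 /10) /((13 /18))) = 135 /13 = 10.38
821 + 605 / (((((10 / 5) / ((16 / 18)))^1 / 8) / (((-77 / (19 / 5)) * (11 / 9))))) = -80726081 / 1539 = -52453.59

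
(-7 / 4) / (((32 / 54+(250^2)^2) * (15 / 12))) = -27 / 75334821440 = -0.00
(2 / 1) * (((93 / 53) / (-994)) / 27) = -31 / 237069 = -0.00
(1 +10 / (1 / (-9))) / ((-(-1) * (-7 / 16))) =1424 / 7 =203.43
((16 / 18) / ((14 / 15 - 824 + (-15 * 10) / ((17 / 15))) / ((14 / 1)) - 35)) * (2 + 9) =-52360 / 552873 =-0.09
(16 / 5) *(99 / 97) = 1584 / 485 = 3.27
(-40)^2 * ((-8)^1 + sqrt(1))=-11200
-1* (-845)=845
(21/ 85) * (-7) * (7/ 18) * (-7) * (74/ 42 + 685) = 2473373/ 765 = 3233.17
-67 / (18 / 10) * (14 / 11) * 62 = -290780 / 99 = -2937.17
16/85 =0.19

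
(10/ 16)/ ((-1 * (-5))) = 1/ 8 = 0.12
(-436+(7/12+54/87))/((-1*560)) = 151309/194880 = 0.78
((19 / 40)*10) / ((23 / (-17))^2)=5491 / 2116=2.59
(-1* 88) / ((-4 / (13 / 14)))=20.43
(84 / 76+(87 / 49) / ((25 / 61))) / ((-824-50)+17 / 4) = -506232 / 80973725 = -0.01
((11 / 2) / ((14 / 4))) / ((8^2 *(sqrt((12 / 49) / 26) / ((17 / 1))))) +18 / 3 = 187 *sqrt(78) / 384 +6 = 10.30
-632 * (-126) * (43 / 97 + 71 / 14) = 42597432 / 97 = 439148.78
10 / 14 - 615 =-614.29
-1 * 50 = -50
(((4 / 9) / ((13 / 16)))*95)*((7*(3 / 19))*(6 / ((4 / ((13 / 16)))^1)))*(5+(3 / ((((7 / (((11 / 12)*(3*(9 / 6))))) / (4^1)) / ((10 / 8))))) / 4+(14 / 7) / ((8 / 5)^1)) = 9475 / 16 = 592.19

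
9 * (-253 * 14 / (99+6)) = -1518 / 5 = -303.60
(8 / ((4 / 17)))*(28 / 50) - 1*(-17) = 901 / 25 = 36.04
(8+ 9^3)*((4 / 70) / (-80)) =-737 / 1400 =-0.53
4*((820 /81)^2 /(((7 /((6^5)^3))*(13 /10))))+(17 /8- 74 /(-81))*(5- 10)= 1248997071125632105 /58968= 21180929845435.36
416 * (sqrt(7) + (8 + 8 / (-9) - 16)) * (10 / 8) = -41600 / 9 + 520 * sqrt(7) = -3246.43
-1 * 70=-70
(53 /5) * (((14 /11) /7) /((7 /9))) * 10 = 1908 /77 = 24.78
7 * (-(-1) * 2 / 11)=14 / 11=1.27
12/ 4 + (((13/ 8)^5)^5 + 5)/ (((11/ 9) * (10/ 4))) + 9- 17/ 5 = 61138.77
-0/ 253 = 0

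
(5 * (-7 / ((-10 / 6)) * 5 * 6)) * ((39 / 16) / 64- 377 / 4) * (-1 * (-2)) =-30388995 / 256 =-118707.01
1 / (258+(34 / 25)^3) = 15625 / 4070554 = 0.00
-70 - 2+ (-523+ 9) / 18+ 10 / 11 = -9865 / 99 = -99.65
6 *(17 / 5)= 102 / 5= 20.40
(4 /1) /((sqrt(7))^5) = 4 *sqrt(7) /343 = 0.03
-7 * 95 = -665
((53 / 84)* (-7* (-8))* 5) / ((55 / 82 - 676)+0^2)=-43460 / 166131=-0.26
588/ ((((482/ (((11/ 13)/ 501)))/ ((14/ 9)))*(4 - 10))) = -7546/ 14126697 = -0.00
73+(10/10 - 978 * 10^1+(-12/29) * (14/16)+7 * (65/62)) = -8719422/899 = -9699.02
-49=-49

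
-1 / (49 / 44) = -44 / 49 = -0.90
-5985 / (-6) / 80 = 399 / 32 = 12.47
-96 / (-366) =0.26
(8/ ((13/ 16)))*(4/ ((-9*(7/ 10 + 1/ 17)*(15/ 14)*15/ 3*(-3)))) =243712/ 679185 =0.36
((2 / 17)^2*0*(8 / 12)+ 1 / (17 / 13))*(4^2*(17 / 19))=208 / 19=10.95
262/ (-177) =-262/ 177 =-1.48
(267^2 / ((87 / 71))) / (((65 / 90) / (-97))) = -2945804058 / 377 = -7813803.87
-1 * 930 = -930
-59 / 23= -2.57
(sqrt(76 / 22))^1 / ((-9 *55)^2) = 0.00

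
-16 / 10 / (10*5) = -4 / 125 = -0.03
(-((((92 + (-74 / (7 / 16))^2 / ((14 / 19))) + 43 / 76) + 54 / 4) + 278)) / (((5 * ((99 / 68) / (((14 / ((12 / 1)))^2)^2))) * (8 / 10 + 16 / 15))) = -17376581603 / 3250368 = -5346.04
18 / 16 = 9 / 8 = 1.12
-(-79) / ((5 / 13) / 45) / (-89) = -9243 / 89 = -103.85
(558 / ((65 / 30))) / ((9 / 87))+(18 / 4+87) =67107 / 26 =2581.04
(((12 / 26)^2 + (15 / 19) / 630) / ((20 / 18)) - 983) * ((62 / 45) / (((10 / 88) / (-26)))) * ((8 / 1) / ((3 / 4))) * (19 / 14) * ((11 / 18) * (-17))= -901535048414176 / 19348875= -46593667.51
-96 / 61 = -1.57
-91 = -91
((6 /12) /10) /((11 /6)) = 3 /110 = 0.03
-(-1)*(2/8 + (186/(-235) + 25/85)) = -3953/15980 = -0.25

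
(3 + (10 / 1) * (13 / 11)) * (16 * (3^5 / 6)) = 105624 / 11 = 9602.18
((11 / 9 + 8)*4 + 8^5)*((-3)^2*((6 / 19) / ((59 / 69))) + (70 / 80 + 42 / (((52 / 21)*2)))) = 109110151207 / 262314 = 415952.45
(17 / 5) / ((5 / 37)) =629 / 25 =25.16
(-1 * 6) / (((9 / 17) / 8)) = -272 / 3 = -90.67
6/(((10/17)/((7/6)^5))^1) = 285719/12960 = 22.05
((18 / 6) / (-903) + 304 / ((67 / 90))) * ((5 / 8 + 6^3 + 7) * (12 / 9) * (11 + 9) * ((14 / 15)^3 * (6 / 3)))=23101248629536 / 5834025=3959744.54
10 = 10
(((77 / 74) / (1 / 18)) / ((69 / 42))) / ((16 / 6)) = 14553 / 3404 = 4.28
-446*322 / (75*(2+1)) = -143612 / 225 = -638.28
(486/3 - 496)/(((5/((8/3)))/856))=-2287232/15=-152482.13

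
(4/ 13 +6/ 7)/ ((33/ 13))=106/ 231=0.46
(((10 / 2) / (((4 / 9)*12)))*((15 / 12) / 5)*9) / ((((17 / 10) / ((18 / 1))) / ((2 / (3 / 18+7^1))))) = 18225 / 2924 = 6.23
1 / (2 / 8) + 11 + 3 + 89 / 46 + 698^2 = 22412301 / 46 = 487223.93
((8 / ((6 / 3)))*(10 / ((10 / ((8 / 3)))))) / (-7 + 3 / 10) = -320 / 201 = -1.59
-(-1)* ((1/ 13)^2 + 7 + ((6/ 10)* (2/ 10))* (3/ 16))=7.03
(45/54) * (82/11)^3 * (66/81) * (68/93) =205.67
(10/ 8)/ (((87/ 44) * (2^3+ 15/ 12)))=220/ 3219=0.07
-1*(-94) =94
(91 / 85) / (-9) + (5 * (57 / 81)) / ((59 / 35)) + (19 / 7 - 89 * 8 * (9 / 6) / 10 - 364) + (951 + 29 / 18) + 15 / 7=926293661 / 1895670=488.64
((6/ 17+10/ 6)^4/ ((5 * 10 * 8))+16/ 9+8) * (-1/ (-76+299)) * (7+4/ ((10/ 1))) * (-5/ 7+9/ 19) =1966328272394/ 25081137057375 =0.08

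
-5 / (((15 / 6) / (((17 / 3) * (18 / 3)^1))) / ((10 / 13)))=-680 / 13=-52.31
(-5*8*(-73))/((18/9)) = 1460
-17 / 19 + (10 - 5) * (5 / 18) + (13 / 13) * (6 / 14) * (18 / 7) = 26749 / 16758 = 1.60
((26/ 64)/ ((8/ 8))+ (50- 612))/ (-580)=17971/ 18560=0.97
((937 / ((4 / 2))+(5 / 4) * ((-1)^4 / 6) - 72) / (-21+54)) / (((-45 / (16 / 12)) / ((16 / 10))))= -38084 / 66825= -0.57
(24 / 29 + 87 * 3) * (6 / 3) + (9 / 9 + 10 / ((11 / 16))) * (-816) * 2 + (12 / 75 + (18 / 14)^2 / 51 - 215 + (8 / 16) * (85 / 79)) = -26304354318761 / 1049621650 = -25060.80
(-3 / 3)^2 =1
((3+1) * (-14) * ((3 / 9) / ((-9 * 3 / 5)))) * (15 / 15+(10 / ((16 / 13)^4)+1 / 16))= 2072245 / 110592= 18.74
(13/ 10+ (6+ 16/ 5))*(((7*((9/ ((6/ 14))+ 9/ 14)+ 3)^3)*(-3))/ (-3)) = 123190875/ 112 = 1099918.53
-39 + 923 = 884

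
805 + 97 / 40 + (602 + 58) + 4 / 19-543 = 702723 / 760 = 924.64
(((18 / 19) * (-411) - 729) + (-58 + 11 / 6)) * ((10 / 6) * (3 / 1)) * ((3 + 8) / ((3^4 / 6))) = -7364335 / 1539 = -4785.14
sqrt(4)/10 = 1/5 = 0.20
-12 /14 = -6 /7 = -0.86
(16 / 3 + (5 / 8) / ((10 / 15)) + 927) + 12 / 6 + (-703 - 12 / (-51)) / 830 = 316433387 / 338640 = 934.42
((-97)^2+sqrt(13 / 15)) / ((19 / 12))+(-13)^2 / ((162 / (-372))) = 4 * sqrt(195) / 95+2849434 / 513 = 5555.04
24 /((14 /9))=108 /7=15.43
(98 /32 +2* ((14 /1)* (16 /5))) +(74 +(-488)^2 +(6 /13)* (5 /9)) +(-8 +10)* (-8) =743480147 /3120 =238294.92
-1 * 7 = -7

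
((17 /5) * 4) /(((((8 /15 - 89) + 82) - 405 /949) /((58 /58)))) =-48399 /24532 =-1.97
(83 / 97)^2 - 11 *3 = -303608 / 9409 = -32.27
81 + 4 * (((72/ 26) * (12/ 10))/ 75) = 131913/ 1625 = 81.18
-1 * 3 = -3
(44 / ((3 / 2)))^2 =7744 / 9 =860.44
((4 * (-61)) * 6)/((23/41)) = -2609.74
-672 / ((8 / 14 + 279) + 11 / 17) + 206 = 3394654 / 16673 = 203.60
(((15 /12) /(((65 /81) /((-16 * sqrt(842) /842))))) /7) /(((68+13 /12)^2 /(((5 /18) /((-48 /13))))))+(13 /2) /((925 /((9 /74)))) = 135 * sqrt(842) /2025299227+117 /136900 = 0.00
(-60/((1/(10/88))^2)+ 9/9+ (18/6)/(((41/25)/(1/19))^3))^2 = 2657419372444881649801/52349853339913507532176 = 0.05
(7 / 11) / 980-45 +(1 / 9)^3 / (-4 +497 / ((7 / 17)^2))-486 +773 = 5567086055239 / 23004426060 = 242.00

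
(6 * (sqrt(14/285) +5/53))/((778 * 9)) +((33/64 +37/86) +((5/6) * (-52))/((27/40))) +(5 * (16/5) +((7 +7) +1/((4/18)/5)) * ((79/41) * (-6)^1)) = -88415001239189/188426844864 +sqrt(3990)/332595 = -469.23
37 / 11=3.36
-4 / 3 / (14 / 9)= -6 / 7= -0.86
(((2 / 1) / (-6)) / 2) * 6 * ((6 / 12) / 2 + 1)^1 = -5 / 4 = -1.25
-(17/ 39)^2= -289/ 1521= -0.19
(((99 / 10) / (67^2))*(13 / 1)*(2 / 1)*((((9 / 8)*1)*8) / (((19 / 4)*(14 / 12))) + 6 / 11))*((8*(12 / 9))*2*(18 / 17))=142601472 / 50748145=2.81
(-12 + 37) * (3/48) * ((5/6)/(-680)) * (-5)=125/13056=0.01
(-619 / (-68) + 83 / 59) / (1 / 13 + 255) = 548145 / 13303792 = 0.04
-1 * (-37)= 37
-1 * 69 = -69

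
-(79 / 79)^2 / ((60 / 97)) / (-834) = 97 / 50040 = 0.00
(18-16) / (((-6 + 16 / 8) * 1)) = -1 / 2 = -0.50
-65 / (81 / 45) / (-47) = 325 / 423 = 0.77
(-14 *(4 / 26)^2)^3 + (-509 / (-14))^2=1250500081793 / 946054564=1321.81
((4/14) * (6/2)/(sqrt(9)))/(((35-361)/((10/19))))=-10/21679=-0.00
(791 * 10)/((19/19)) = 7910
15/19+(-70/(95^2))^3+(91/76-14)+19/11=-2661497033361/258752345500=-10.29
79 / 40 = 1.98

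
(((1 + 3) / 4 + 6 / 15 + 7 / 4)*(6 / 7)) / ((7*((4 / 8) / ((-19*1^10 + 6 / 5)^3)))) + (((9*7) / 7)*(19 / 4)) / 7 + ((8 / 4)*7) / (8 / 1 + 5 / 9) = -836012547 / 192500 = -4342.92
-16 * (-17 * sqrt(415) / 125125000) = 34 * sqrt(415) / 15640625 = 0.00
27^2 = 729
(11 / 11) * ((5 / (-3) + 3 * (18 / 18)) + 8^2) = 196 / 3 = 65.33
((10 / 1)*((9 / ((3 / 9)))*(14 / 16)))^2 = 893025 / 16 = 55814.06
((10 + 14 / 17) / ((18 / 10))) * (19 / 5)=3496 / 153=22.85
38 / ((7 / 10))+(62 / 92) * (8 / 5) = 44568 / 805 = 55.36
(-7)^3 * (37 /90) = -12691 /90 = -141.01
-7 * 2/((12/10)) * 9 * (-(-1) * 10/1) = -1050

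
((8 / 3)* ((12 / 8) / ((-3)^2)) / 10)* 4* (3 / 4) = 2 / 15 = 0.13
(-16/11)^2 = 256/121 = 2.12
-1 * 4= -4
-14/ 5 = -2.80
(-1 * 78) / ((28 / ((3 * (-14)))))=117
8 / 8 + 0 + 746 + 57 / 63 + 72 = 17218 / 21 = 819.90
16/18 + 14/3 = 50/9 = 5.56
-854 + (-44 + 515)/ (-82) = -70499/ 82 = -859.74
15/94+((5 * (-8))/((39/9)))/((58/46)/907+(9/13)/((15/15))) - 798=-7172098851/8841922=-811.15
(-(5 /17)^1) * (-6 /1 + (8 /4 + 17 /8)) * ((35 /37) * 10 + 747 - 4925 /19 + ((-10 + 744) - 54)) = 31035225 /47804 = 649.22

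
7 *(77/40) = 13.48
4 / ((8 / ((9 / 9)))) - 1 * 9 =-17 / 2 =-8.50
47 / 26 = 1.81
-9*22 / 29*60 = -11880 / 29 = -409.66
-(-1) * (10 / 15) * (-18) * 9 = -108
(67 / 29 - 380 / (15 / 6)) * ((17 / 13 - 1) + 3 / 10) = -342939 / 3770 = -90.97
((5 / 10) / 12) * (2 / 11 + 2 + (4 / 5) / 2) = 71 / 660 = 0.11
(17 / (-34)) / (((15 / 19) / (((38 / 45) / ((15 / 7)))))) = -2527 / 10125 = -0.25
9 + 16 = 25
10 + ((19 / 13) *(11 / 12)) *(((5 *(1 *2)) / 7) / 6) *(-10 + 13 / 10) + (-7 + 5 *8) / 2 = 51815 / 2184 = 23.72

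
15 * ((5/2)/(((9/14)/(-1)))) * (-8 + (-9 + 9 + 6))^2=-700/3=-233.33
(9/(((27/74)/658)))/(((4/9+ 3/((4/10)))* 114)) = 48692/2717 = 17.92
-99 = -99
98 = 98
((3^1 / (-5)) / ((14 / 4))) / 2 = -3 / 35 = -0.09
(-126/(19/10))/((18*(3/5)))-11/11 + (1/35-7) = -28153/1995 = -14.11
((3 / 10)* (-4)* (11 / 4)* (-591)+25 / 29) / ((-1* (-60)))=32.52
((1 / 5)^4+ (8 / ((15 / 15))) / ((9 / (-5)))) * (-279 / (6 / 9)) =2324163 / 1250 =1859.33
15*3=45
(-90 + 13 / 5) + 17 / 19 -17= -9833 / 95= -103.51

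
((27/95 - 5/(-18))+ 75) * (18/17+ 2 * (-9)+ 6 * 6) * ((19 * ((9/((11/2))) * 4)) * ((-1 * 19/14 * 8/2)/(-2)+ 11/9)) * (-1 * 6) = -27686299392/6545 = -4230145.06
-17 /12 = -1.42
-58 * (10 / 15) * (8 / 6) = -464 / 9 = -51.56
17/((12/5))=7.08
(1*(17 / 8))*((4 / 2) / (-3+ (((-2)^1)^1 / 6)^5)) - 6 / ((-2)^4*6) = -8627 / 5840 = -1.48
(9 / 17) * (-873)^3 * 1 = -5988047553 / 17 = -352238091.35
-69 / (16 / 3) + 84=1137 / 16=71.06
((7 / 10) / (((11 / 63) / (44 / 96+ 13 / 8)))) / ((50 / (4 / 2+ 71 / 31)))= 19551 / 27280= 0.72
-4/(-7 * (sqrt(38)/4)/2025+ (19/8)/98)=-211.56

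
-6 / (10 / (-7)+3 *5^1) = -42 / 95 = -0.44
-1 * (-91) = 91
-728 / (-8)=91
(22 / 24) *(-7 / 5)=-77 / 60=-1.28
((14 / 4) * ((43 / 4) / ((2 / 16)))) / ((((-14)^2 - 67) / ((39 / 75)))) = 91 / 75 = 1.21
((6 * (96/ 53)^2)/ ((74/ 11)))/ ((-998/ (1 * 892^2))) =-120991850496/ 51862567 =-2332.93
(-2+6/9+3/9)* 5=-5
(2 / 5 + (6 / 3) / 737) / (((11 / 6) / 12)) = 106848 / 40535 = 2.64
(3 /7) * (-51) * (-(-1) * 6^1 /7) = -18.73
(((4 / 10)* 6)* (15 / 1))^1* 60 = 2160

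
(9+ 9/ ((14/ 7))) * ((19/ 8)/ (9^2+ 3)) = 171/ 448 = 0.38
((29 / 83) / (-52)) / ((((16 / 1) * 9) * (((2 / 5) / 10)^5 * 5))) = -56640625 / 621504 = -91.13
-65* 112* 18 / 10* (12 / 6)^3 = -104832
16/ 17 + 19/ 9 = 467/ 153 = 3.05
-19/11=-1.73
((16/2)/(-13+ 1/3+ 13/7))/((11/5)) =-840/2497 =-0.34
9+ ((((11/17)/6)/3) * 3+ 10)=1949/102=19.11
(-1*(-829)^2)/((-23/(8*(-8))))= -43983424/23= -1912322.78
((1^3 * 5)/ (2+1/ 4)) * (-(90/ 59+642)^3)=-121629983784960/ 205379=-592222105.40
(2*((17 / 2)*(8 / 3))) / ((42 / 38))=2584 / 63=41.02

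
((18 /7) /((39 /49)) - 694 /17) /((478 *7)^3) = -2077 /2069712831914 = -0.00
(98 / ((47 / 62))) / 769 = 6076 / 36143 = 0.17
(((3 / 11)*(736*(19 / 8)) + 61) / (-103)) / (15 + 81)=-5915 / 108768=-0.05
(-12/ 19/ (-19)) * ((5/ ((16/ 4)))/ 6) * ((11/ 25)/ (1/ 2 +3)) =11/ 12635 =0.00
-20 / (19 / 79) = -1580 / 19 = -83.16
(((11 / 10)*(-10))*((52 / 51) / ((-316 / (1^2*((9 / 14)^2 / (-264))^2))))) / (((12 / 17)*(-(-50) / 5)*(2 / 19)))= 20007 / 170923540480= 0.00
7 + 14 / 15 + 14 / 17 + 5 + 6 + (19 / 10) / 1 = 2209 / 102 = 21.66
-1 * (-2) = 2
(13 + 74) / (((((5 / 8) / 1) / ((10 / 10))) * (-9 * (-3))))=5.16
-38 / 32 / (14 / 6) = -57 / 112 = -0.51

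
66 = 66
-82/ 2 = -41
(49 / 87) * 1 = 49 / 87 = 0.56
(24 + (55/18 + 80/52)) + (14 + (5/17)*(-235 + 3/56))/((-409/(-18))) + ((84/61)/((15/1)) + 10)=251914590989/6947298540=36.26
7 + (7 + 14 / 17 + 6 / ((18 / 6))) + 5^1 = 371 / 17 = 21.82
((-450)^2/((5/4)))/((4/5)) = 202500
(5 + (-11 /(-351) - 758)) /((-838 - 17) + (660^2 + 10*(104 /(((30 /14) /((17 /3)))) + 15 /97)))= -3662332 /2127921783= -0.00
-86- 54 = -140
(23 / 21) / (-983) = -23 / 20643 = -0.00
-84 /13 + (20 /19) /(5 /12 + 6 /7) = -148932 /26429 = -5.64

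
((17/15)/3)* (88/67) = 1496/3015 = 0.50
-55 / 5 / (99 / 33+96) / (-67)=1 / 603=0.00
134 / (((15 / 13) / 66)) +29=38469 / 5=7693.80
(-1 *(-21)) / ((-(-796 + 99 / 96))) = 672 / 25439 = 0.03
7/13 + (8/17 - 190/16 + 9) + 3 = 2005/1768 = 1.13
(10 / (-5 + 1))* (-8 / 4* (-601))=-3005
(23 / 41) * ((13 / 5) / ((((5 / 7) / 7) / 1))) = 14651 / 1025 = 14.29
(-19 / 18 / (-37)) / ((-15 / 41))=-779 / 9990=-0.08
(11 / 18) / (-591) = -11 / 10638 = -0.00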